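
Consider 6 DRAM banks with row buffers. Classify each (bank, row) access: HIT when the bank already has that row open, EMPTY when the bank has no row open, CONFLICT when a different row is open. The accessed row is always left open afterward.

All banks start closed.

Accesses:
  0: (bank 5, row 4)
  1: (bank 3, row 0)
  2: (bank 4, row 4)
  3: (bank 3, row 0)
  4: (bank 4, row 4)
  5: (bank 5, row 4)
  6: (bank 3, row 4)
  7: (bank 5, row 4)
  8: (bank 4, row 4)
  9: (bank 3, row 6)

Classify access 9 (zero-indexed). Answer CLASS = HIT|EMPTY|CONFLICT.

step 0: bank5 None->4 [EMPTY]
step 1: bank3 None->0 [EMPTY]
step 2: bank4 None->4 [EMPTY]
step 3: bank3 0->0 [HIT]
step 4: bank4 4->4 [HIT]
step 5: bank5 4->4 [HIT]
step 6: bank3 0->4 [CONFLICT]
step 7: bank5 4->4 [HIT]
step 8: bank4 4->4 [HIT]
step 9: bank3 4->6 [CONFLICT]

CLASS = CONFLICT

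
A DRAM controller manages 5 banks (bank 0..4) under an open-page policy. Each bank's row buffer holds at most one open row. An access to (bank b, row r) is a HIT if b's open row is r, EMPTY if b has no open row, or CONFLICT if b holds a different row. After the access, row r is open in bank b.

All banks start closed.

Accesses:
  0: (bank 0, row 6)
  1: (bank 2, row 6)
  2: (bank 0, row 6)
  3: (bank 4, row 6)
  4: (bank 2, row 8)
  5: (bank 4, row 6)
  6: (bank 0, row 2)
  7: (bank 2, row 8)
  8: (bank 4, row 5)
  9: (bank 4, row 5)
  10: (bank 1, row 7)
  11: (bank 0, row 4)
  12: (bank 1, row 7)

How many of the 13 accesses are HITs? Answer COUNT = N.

  [0] b0 r6: no row ⇒ E
  [1] b2 r6: no row ⇒ E
  [2] b0 r6: had r6 ⇒ H
  [3] b4 r6: no row ⇒ E
  [4] b2 r8: had r6 ⇒ C
  [5] b4 r6: had r6 ⇒ H
  [6] b0 r2: had r6 ⇒ C
  [7] b2 r8: had r8 ⇒ H
  [8] b4 r5: had r6 ⇒ C
  [9] b4 r5: had r5 ⇒ H
  [10] b1 r7: no row ⇒ E
  [11] b0 r4: had r2 ⇒ C
  [12] b1 r7: had r7 ⇒ H

COUNT = 5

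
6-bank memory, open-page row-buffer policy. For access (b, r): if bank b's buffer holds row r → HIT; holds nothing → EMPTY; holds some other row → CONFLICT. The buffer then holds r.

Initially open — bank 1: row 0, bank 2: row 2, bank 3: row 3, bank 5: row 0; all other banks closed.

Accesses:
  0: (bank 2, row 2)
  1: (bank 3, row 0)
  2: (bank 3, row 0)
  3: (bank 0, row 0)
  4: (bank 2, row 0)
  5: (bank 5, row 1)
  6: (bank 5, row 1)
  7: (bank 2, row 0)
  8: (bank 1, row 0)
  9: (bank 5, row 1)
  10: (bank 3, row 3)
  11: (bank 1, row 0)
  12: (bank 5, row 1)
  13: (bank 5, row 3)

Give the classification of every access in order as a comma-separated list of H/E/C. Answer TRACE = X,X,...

#0 (2,2) H  (was 2)
#1 (3,0) C  (was 3)
#2 (3,0) H  (was 0)
#3 (0,0) E
#4 (2,0) C  (was 2)
#5 (5,1) C  (was 0)
#6 (5,1) H  (was 1)
#7 (2,0) H  (was 0)
#8 (1,0) H  (was 0)
#9 (5,1) H  (was 1)
#10 (3,3) C  (was 0)
#11 (1,0) H  (was 0)
#12 (5,1) H  (was 1)
#13 (5,3) C  (was 1)

TRACE = H,C,H,E,C,C,H,H,H,H,C,H,H,C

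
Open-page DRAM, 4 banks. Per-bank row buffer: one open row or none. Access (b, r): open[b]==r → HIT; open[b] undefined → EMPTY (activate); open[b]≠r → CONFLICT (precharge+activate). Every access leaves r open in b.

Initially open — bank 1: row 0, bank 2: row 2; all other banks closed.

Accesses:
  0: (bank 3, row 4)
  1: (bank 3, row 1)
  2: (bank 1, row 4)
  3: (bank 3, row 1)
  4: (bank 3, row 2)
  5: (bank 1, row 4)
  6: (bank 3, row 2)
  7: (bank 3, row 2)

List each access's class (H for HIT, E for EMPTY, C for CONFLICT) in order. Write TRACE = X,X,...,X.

  [0] b3 r4: no row ⇒ E
  [1] b3 r1: had r4 ⇒ C
  [2] b1 r4: had r0 ⇒ C
  [3] b3 r1: had r1 ⇒ H
  [4] b3 r2: had r1 ⇒ C
  [5] b1 r4: had r4 ⇒ H
  [6] b3 r2: had r2 ⇒ H
  [7] b3 r2: had r2 ⇒ H

TRACE = E,C,C,H,C,H,H,H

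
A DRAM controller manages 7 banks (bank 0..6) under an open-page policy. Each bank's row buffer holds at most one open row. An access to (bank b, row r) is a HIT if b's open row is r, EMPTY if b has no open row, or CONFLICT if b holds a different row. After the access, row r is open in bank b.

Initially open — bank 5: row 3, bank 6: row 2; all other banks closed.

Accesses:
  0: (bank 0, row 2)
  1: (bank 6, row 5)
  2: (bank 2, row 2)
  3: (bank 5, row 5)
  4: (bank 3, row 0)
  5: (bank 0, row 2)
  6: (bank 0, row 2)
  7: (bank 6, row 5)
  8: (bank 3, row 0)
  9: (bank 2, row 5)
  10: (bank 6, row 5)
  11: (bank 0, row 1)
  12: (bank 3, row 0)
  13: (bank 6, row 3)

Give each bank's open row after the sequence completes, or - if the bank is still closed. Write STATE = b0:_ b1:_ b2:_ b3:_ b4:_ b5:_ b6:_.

STATE = b0:1 b1:- b2:5 b3:0 b4:- b5:5 b6:3

#0 (0,2) E
#1 (6,5) C  (was 2)
#2 (2,2) E
#3 (5,5) C  (was 3)
#4 (3,0) E
#5 (0,2) H  (was 2)
#6 (0,2) H  (was 2)
#7 (6,5) H  (was 5)
#8 (3,0) H  (was 0)
#9 (2,5) C  (was 2)
#10 (6,5) H  (was 5)
#11 (0,1) C  (was 2)
#12 (3,0) H  (was 0)
#13 (6,3) C  (was 5)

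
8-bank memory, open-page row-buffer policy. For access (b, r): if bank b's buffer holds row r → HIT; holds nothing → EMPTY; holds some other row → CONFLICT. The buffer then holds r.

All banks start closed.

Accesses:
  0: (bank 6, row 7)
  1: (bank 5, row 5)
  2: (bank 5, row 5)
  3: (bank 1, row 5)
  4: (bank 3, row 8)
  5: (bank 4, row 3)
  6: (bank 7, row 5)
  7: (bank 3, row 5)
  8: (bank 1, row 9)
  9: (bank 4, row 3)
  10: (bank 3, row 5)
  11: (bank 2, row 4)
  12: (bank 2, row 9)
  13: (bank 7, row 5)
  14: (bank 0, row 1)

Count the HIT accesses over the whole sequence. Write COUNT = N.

0: bank 6 row 7 — prev None → EMPTY
1: bank 5 row 5 — prev None → EMPTY
2: bank 5 row 5 — prev 5 → HIT
3: bank 1 row 5 — prev None → EMPTY
4: bank 3 row 8 — prev None → EMPTY
5: bank 4 row 3 — prev None → EMPTY
6: bank 7 row 5 — prev None → EMPTY
7: bank 3 row 5 — prev 8 → CONFLICT
8: bank 1 row 9 — prev 5 → CONFLICT
9: bank 4 row 3 — prev 3 → HIT
10: bank 3 row 5 — prev 5 → HIT
11: bank 2 row 4 — prev None → EMPTY
12: bank 2 row 9 — prev 4 → CONFLICT
13: bank 7 row 5 — prev 5 → HIT
14: bank 0 row 1 — prev None → EMPTY

COUNT = 4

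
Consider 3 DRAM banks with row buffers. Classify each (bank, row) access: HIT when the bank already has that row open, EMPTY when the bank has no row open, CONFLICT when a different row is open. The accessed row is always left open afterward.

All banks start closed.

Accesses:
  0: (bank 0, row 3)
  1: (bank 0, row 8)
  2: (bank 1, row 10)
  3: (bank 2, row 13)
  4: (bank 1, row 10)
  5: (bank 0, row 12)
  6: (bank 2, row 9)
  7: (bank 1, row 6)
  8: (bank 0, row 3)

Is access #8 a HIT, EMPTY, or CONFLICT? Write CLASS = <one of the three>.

0: bank 0 row 3 — prev None → EMPTY
1: bank 0 row 8 — prev 3 → CONFLICT
2: bank 1 row 10 — prev None → EMPTY
3: bank 2 row 13 — prev None → EMPTY
4: bank 1 row 10 — prev 10 → HIT
5: bank 0 row 12 — prev 8 → CONFLICT
6: bank 2 row 9 — prev 13 → CONFLICT
7: bank 1 row 6 — prev 10 → CONFLICT
8: bank 0 row 3 — prev 12 → CONFLICT

CLASS = CONFLICT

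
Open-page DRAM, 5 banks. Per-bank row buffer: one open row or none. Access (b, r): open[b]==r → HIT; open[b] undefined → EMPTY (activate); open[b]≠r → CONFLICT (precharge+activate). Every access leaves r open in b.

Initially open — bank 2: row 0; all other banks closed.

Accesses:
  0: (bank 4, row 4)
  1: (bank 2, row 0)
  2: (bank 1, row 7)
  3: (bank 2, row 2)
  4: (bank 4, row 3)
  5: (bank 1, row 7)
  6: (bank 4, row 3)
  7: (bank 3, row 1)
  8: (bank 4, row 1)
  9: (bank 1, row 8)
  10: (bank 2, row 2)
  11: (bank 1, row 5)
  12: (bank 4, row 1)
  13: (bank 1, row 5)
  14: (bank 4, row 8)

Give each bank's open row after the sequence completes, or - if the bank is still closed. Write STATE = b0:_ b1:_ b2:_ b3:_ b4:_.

  [0] b4 r4: no row ⇒ E
  [1] b2 r0: had r0 ⇒ H
  [2] b1 r7: no row ⇒ E
  [3] b2 r2: had r0 ⇒ C
  [4] b4 r3: had r4 ⇒ C
  [5] b1 r7: had r7 ⇒ H
  [6] b4 r3: had r3 ⇒ H
  [7] b3 r1: no row ⇒ E
  [8] b4 r1: had r3 ⇒ C
  [9] b1 r8: had r7 ⇒ C
  [10] b2 r2: had r2 ⇒ H
  [11] b1 r5: had r8 ⇒ C
  [12] b4 r1: had r1 ⇒ H
  [13] b1 r5: had r5 ⇒ H
  [14] b4 r8: had r1 ⇒ C

STATE = b0:- b1:5 b2:2 b3:1 b4:8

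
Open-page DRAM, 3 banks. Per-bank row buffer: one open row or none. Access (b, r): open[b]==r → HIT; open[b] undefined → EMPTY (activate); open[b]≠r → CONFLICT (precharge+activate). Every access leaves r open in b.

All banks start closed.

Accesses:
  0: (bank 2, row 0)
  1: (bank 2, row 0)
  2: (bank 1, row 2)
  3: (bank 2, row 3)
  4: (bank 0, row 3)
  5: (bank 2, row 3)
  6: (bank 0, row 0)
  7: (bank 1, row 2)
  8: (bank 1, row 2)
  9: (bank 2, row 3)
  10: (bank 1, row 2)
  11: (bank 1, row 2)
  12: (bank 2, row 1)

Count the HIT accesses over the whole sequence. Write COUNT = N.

0: bank 2 row 0 — prev None → EMPTY
1: bank 2 row 0 — prev 0 → HIT
2: bank 1 row 2 — prev None → EMPTY
3: bank 2 row 3 — prev 0 → CONFLICT
4: bank 0 row 3 — prev None → EMPTY
5: bank 2 row 3 — prev 3 → HIT
6: bank 0 row 0 — prev 3 → CONFLICT
7: bank 1 row 2 — prev 2 → HIT
8: bank 1 row 2 — prev 2 → HIT
9: bank 2 row 3 — prev 3 → HIT
10: bank 1 row 2 — prev 2 → HIT
11: bank 1 row 2 — prev 2 → HIT
12: bank 2 row 1 — prev 3 → CONFLICT

COUNT = 7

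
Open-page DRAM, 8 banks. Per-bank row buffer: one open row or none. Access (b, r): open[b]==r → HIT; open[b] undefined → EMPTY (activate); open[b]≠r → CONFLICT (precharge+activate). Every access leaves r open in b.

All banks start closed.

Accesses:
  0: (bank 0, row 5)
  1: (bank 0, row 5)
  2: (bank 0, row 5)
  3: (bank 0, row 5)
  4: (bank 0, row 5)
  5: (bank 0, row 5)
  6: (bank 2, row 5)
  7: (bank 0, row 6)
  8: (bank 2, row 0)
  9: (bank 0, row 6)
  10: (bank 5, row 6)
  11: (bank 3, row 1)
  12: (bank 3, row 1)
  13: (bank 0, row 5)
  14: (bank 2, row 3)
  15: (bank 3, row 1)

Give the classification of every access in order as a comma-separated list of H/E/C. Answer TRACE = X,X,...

TRACE = E,H,H,H,H,H,E,C,C,H,E,E,H,C,C,H

0: bank 0 row 5 — prev None → EMPTY
1: bank 0 row 5 — prev 5 → HIT
2: bank 0 row 5 — prev 5 → HIT
3: bank 0 row 5 — prev 5 → HIT
4: bank 0 row 5 — prev 5 → HIT
5: bank 0 row 5 — prev 5 → HIT
6: bank 2 row 5 — prev None → EMPTY
7: bank 0 row 6 — prev 5 → CONFLICT
8: bank 2 row 0 — prev 5 → CONFLICT
9: bank 0 row 6 — prev 6 → HIT
10: bank 5 row 6 — prev None → EMPTY
11: bank 3 row 1 — prev None → EMPTY
12: bank 3 row 1 — prev 1 → HIT
13: bank 0 row 5 — prev 6 → CONFLICT
14: bank 2 row 3 — prev 0 → CONFLICT
15: bank 3 row 1 — prev 1 → HIT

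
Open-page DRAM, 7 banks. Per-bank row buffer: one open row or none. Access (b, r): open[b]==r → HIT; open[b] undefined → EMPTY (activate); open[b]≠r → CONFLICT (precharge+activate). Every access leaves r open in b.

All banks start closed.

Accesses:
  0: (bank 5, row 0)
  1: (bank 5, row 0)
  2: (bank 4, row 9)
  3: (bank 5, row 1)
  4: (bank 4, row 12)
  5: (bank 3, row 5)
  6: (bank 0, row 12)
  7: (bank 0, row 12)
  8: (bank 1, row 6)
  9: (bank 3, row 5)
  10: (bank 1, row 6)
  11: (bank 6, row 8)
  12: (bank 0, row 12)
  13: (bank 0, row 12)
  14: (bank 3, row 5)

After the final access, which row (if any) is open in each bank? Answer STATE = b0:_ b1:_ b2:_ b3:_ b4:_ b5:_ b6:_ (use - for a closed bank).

0: bank 5 row 0 — prev None → EMPTY
1: bank 5 row 0 — prev 0 → HIT
2: bank 4 row 9 — prev None → EMPTY
3: bank 5 row 1 — prev 0 → CONFLICT
4: bank 4 row 12 — prev 9 → CONFLICT
5: bank 3 row 5 — prev None → EMPTY
6: bank 0 row 12 — prev None → EMPTY
7: bank 0 row 12 — prev 12 → HIT
8: bank 1 row 6 — prev None → EMPTY
9: bank 3 row 5 — prev 5 → HIT
10: bank 1 row 6 — prev 6 → HIT
11: bank 6 row 8 — prev None → EMPTY
12: bank 0 row 12 — prev 12 → HIT
13: bank 0 row 12 — prev 12 → HIT
14: bank 3 row 5 — prev 5 → HIT

STATE = b0:12 b1:6 b2:- b3:5 b4:12 b5:1 b6:8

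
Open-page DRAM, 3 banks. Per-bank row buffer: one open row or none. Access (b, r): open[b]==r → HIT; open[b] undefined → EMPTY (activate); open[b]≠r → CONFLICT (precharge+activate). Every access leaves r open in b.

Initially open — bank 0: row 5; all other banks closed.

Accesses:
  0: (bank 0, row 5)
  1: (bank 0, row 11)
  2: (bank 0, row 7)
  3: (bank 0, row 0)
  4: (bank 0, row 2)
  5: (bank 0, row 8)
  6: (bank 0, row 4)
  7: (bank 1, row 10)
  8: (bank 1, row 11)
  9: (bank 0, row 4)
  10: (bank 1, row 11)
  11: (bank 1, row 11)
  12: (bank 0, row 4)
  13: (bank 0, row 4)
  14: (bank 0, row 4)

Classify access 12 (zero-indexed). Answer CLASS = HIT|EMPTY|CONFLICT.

  [0] b0 r5: had r5 ⇒ H
  [1] b0 r11: had r5 ⇒ C
  [2] b0 r7: had r11 ⇒ C
  [3] b0 r0: had r7 ⇒ C
  [4] b0 r2: had r0 ⇒ C
  [5] b0 r8: had r2 ⇒ C
  [6] b0 r4: had r8 ⇒ C
  [7] b1 r10: no row ⇒ E
  [8] b1 r11: had r10 ⇒ C
  [9] b0 r4: had r4 ⇒ H
  [10] b1 r11: had r11 ⇒ H
  [11] b1 r11: had r11 ⇒ H
  [12] b0 r4: had r4 ⇒ H
  [13] b0 r4: had r4 ⇒ H
  [14] b0 r4: had r4 ⇒ H

CLASS = HIT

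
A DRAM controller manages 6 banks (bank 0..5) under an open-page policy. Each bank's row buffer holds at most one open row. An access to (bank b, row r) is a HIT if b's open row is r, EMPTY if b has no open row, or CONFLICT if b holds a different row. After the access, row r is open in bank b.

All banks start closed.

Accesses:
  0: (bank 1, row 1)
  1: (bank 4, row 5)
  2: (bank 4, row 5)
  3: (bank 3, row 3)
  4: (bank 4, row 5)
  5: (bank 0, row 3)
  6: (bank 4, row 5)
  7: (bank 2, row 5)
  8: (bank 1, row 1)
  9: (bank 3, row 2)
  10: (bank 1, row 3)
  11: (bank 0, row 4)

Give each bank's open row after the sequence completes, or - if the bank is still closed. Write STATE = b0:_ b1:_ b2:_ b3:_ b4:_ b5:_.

  [0] b1 r1: no row ⇒ E
  [1] b4 r5: no row ⇒ E
  [2] b4 r5: had r5 ⇒ H
  [3] b3 r3: no row ⇒ E
  [4] b4 r5: had r5 ⇒ H
  [5] b0 r3: no row ⇒ E
  [6] b4 r5: had r5 ⇒ H
  [7] b2 r5: no row ⇒ E
  [8] b1 r1: had r1 ⇒ H
  [9] b3 r2: had r3 ⇒ C
  [10] b1 r3: had r1 ⇒ C
  [11] b0 r4: had r3 ⇒ C

STATE = b0:4 b1:3 b2:5 b3:2 b4:5 b5:-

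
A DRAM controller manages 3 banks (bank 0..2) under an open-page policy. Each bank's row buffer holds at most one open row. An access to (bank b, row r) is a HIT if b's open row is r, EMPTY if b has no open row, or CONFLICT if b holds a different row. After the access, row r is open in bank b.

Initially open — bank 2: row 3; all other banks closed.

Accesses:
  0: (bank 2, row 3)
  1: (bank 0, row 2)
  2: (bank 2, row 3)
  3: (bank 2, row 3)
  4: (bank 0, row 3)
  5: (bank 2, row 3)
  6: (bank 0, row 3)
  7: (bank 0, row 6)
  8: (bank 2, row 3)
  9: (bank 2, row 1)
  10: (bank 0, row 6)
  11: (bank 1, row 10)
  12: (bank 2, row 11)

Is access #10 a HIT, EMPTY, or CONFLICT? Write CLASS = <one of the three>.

CLASS = HIT

  [0] b2 r3: had r3 ⇒ H
  [1] b0 r2: no row ⇒ E
  [2] b2 r3: had r3 ⇒ H
  [3] b2 r3: had r3 ⇒ H
  [4] b0 r3: had r2 ⇒ C
  [5] b2 r3: had r3 ⇒ H
  [6] b0 r3: had r3 ⇒ H
  [7] b0 r6: had r3 ⇒ C
  [8] b2 r3: had r3 ⇒ H
  [9] b2 r1: had r3 ⇒ C
  [10] b0 r6: had r6 ⇒ H
  [11] b1 r10: no row ⇒ E
  [12] b2 r11: had r1 ⇒ C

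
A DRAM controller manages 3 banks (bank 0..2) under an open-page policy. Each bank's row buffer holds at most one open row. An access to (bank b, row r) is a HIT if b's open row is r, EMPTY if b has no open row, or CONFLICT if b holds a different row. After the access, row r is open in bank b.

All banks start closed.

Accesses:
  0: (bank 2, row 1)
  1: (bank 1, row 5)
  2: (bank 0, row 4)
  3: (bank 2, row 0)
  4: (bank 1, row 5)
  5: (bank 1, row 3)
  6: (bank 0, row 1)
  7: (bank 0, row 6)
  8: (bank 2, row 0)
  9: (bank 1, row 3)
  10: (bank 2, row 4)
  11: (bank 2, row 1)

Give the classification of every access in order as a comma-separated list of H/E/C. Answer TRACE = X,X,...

#0 (2,1) E
#1 (1,5) E
#2 (0,4) E
#3 (2,0) C  (was 1)
#4 (1,5) H  (was 5)
#5 (1,3) C  (was 5)
#6 (0,1) C  (was 4)
#7 (0,6) C  (was 1)
#8 (2,0) H  (was 0)
#9 (1,3) H  (was 3)
#10 (2,4) C  (was 0)
#11 (2,1) C  (was 4)

TRACE = E,E,E,C,H,C,C,C,H,H,C,C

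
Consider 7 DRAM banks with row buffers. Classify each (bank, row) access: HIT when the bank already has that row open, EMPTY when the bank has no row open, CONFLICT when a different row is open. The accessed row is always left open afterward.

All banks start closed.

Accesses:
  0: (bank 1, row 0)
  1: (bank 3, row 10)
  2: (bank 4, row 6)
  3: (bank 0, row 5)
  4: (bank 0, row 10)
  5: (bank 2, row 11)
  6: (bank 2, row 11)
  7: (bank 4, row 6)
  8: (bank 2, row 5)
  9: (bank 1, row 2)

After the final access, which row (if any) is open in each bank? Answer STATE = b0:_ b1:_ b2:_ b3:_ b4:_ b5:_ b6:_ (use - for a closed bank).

STATE = b0:10 b1:2 b2:5 b3:10 b4:6 b5:- b6:-

#0 (1,0) E
#1 (3,10) E
#2 (4,6) E
#3 (0,5) E
#4 (0,10) C  (was 5)
#5 (2,11) E
#6 (2,11) H  (was 11)
#7 (4,6) H  (was 6)
#8 (2,5) C  (was 11)
#9 (1,2) C  (was 0)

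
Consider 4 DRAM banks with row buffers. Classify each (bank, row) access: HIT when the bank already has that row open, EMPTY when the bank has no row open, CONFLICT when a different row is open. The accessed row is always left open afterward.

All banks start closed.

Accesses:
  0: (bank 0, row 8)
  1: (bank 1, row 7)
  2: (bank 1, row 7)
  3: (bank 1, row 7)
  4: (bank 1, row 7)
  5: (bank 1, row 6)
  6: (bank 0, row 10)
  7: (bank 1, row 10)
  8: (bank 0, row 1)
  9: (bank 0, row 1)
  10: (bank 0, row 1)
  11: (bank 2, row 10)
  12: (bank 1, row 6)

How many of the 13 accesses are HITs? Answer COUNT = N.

COUNT = 5

  [0] b0 r8: no row ⇒ E
  [1] b1 r7: no row ⇒ E
  [2] b1 r7: had r7 ⇒ H
  [3] b1 r7: had r7 ⇒ H
  [4] b1 r7: had r7 ⇒ H
  [5] b1 r6: had r7 ⇒ C
  [6] b0 r10: had r8 ⇒ C
  [7] b1 r10: had r6 ⇒ C
  [8] b0 r1: had r10 ⇒ C
  [9] b0 r1: had r1 ⇒ H
  [10] b0 r1: had r1 ⇒ H
  [11] b2 r10: no row ⇒ E
  [12] b1 r6: had r10 ⇒ C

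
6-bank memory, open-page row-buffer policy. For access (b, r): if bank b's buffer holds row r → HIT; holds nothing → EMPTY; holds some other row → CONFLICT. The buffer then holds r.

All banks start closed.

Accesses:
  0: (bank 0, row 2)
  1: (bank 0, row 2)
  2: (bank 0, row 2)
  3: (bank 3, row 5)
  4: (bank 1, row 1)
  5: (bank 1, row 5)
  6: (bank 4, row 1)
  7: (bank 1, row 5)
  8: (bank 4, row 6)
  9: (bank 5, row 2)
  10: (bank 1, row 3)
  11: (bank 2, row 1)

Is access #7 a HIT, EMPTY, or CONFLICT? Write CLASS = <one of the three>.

CLASS = HIT

step 0: bank0 None->2 [EMPTY]
step 1: bank0 2->2 [HIT]
step 2: bank0 2->2 [HIT]
step 3: bank3 None->5 [EMPTY]
step 4: bank1 None->1 [EMPTY]
step 5: bank1 1->5 [CONFLICT]
step 6: bank4 None->1 [EMPTY]
step 7: bank1 5->5 [HIT]
step 8: bank4 1->6 [CONFLICT]
step 9: bank5 None->2 [EMPTY]
step 10: bank1 5->3 [CONFLICT]
step 11: bank2 None->1 [EMPTY]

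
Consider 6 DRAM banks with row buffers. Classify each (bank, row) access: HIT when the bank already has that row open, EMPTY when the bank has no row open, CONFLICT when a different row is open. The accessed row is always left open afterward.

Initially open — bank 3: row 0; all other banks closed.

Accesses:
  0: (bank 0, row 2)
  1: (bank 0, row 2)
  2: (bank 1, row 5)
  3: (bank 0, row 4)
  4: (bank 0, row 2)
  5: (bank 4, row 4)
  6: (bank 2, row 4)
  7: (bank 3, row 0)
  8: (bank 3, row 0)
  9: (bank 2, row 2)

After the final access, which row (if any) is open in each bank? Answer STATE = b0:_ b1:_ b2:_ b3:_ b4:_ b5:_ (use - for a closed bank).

0: bank 0 row 2 — prev None → EMPTY
1: bank 0 row 2 — prev 2 → HIT
2: bank 1 row 5 — prev None → EMPTY
3: bank 0 row 4 — prev 2 → CONFLICT
4: bank 0 row 2 — prev 4 → CONFLICT
5: bank 4 row 4 — prev None → EMPTY
6: bank 2 row 4 — prev None → EMPTY
7: bank 3 row 0 — prev 0 → HIT
8: bank 3 row 0 — prev 0 → HIT
9: bank 2 row 2 — prev 4 → CONFLICT

STATE = b0:2 b1:5 b2:2 b3:0 b4:4 b5:-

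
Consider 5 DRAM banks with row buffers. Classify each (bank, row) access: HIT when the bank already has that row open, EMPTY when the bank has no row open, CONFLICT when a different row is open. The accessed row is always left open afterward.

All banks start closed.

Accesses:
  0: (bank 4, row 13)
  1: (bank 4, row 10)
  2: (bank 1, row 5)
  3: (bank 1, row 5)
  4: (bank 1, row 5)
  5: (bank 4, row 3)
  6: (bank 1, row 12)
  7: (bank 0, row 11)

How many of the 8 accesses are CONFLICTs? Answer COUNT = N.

COUNT = 3

step 0: bank4 None->13 [EMPTY]
step 1: bank4 13->10 [CONFLICT]
step 2: bank1 None->5 [EMPTY]
step 3: bank1 5->5 [HIT]
step 4: bank1 5->5 [HIT]
step 5: bank4 10->3 [CONFLICT]
step 6: bank1 5->12 [CONFLICT]
step 7: bank0 None->11 [EMPTY]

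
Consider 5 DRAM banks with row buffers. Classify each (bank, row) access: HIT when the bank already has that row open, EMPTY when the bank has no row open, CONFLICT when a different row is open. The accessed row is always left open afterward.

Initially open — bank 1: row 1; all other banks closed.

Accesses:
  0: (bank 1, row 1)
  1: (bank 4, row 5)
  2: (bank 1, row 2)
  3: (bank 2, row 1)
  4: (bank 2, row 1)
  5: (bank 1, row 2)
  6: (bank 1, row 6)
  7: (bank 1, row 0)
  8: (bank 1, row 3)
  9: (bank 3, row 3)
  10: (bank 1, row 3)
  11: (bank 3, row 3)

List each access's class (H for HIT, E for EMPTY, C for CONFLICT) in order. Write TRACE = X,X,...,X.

TRACE = H,E,C,E,H,H,C,C,C,E,H,H

step 0: bank1 1->1 [HIT]
step 1: bank4 None->5 [EMPTY]
step 2: bank1 1->2 [CONFLICT]
step 3: bank2 None->1 [EMPTY]
step 4: bank2 1->1 [HIT]
step 5: bank1 2->2 [HIT]
step 6: bank1 2->6 [CONFLICT]
step 7: bank1 6->0 [CONFLICT]
step 8: bank1 0->3 [CONFLICT]
step 9: bank3 None->3 [EMPTY]
step 10: bank1 3->3 [HIT]
step 11: bank3 3->3 [HIT]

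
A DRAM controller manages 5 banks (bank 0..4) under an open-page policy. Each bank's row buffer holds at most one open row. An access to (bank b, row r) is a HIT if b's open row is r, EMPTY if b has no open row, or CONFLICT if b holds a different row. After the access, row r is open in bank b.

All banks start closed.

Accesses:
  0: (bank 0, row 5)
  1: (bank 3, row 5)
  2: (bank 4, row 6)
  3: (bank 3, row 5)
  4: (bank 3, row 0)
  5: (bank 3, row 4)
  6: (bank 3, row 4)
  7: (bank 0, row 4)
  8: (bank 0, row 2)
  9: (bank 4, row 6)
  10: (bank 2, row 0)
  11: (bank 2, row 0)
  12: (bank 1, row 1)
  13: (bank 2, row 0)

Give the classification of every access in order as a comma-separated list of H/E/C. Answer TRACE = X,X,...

TRACE = E,E,E,H,C,C,H,C,C,H,E,H,E,H

0: bank 0 row 5 — prev None → EMPTY
1: bank 3 row 5 — prev None → EMPTY
2: bank 4 row 6 — prev None → EMPTY
3: bank 3 row 5 — prev 5 → HIT
4: bank 3 row 0 — prev 5 → CONFLICT
5: bank 3 row 4 — prev 0 → CONFLICT
6: bank 3 row 4 — prev 4 → HIT
7: bank 0 row 4 — prev 5 → CONFLICT
8: bank 0 row 2 — prev 4 → CONFLICT
9: bank 4 row 6 — prev 6 → HIT
10: bank 2 row 0 — prev None → EMPTY
11: bank 2 row 0 — prev 0 → HIT
12: bank 1 row 1 — prev None → EMPTY
13: bank 2 row 0 — prev 0 → HIT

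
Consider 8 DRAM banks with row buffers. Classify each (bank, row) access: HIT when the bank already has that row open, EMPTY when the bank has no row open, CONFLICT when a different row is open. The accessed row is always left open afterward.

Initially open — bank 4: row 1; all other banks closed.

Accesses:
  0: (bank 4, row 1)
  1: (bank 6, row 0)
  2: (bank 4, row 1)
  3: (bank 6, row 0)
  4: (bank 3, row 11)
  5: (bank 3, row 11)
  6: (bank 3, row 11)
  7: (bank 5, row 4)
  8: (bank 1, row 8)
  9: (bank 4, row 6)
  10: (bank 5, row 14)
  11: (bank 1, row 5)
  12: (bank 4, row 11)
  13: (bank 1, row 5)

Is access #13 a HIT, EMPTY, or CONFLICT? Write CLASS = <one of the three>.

  [0] b4 r1: had r1 ⇒ H
  [1] b6 r0: no row ⇒ E
  [2] b4 r1: had r1 ⇒ H
  [3] b6 r0: had r0 ⇒ H
  [4] b3 r11: no row ⇒ E
  [5] b3 r11: had r11 ⇒ H
  [6] b3 r11: had r11 ⇒ H
  [7] b5 r4: no row ⇒ E
  [8] b1 r8: no row ⇒ E
  [9] b4 r6: had r1 ⇒ C
  [10] b5 r14: had r4 ⇒ C
  [11] b1 r5: had r8 ⇒ C
  [12] b4 r11: had r6 ⇒ C
  [13] b1 r5: had r5 ⇒ H

CLASS = HIT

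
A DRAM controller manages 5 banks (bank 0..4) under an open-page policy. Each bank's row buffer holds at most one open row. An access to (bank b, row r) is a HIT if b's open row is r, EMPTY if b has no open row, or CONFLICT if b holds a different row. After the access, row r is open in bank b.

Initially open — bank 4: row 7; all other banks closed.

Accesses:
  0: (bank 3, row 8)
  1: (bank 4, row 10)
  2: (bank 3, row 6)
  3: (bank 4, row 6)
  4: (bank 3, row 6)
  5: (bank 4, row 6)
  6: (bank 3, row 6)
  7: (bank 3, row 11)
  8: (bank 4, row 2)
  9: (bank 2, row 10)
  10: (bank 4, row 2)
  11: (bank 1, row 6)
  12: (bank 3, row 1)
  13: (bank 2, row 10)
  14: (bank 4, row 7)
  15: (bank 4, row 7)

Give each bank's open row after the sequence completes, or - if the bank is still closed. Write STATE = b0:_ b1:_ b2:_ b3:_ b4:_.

STATE = b0:- b1:6 b2:10 b3:1 b4:7

#0 (3,8) E
#1 (4,10) C  (was 7)
#2 (3,6) C  (was 8)
#3 (4,6) C  (was 10)
#4 (3,6) H  (was 6)
#5 (4,6) H  (was 6)
#6 (3,6) H  (was 6)
#7 (3,11) C  (was 6)
#8 (4,2) C  (was 6)
#9 (2,10) E
#10 (4,2) H  (was 2)
#11 (1,6) E
#12 (3,1) C  (was 11)
#13 (2,10) H  (was 10)
#14 (4,7) C  (was 2)
#15 (4,7) H  (was 7)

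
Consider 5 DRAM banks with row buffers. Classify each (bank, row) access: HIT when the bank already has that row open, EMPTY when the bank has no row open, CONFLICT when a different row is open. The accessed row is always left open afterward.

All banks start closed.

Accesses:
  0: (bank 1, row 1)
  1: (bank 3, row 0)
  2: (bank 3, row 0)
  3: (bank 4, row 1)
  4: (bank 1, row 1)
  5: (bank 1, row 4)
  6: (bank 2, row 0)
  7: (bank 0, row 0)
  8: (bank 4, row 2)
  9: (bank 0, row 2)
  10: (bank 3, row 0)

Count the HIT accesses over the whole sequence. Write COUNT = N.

step 0: bank1 None->1 [EMPTY]
step 1: bank3 None->0 [EMPTY]
step 2: bank3 0->0 [HIT]
step 3: bank4 None->1 [EMPTY]
step 4: bank1 1->1 [HIT]
step 5: bank1 1->4 [CONFLICT]
step 6: bank2 None->0 [EMPTY]
step 7: bank0 None->0 [EMPTY]
step 8: bank4 1->2 [CONFLICT]
step 9: bank0 0->2 [CONFLICT]
step 10: bank3 0->0 [HIT]

COUNT = 3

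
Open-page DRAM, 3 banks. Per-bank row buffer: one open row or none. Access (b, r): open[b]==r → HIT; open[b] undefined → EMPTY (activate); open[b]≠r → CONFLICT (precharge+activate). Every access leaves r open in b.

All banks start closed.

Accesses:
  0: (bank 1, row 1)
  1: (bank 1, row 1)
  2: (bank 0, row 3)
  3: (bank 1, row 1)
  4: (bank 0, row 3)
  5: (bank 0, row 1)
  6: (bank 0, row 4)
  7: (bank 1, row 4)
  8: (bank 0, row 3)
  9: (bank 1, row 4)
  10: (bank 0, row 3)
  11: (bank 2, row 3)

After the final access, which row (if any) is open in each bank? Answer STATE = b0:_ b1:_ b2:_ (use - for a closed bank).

0: bank 1 row 1 — prev None → EMPTY
1: bank 1 row 1 — prev 1 → HIT
2: bank 0 row 3 — prev None → EMPTY
3: bank 1 row 1 — prev 1 → HIT
4: bank 0 row 3 — prev 3 → HIT
5: bank 0 row 1 — prev 3 → CONFLICT
6: bank 0 row 4 — prev 1 → CONFLICT
7: bank 1 row 4 — prev 1 → CONFLICT
8: bank 0 row 3 — prev 4 → CONFLICT
9: bank 1 row 4 — prev 4 → HIT
10: bank 0 row 3 — prev 3 → HIT
11: bank 2 row 3 — prev None → EMPTY

STATE = b0:3 b1:4 b2:3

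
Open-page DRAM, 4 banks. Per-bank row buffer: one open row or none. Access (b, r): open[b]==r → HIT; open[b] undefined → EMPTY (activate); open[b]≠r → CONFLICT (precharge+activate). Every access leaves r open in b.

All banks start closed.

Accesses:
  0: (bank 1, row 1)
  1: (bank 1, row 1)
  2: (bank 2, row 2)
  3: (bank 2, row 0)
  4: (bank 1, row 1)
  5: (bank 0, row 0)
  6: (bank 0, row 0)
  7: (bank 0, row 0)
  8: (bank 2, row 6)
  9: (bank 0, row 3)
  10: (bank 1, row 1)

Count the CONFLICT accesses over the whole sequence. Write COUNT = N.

COUNT = 3

step 0: bank1 None->1 [EMPTY]
step 1: bank1 1->1 [HIT]
step 2: bank2 None->2 [EMPTY]
step 3: bank2 2->0 [CONFLICT]
step 4: bank1 1->1 [HIT]
step 5: bank0 None->0 [EMPTY]
step 6: bank0 0->0 [HIT]
step 7: bank0 0->0 [HIT]
step 8: bank2 0->6 [CONFLICT]
step 9: bank0 0->3 [CONFLICT]
step 10: bank1 1->1 [HIT]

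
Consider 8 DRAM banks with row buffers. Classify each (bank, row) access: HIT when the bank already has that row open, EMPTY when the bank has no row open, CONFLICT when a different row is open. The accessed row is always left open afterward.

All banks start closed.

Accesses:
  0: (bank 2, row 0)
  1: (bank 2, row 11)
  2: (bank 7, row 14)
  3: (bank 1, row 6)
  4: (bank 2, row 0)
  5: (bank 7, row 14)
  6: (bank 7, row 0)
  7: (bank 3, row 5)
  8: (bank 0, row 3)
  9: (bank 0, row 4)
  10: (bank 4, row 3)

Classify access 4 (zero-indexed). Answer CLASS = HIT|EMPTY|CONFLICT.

CLASS = CONFLICT

step 0: bank2 None->0 [EMPTY]
step 1: bank2 0->11 [CONFLICT]
step 2: bank7 None->14 [EMPTY]
step 3: bank1 None->6 [EMPTY]
step 4: bank2 11->0 [CONFLICT]
step 5: bank7 14->14 [HIT]
step 6: bank7 14->0 [CONFLICT]
step 7: bank3 None->5 [EMPTY]
step 8: bank0 None->3 [EMPTY]
step 9: bank0 3->4 [CONFLICT]
step 10: bank4 None->3 [EMPTY]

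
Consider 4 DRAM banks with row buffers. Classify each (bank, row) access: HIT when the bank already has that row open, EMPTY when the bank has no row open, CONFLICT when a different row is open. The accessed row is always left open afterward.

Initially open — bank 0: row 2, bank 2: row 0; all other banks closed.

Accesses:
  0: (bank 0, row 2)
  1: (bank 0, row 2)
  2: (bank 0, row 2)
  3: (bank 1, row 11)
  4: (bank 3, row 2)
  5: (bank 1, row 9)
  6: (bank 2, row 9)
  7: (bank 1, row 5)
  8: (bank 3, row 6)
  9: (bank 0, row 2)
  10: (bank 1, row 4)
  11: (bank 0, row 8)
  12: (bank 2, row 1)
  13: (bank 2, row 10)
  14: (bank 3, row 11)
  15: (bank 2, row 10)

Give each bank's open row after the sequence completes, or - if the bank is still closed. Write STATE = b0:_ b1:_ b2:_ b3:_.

#0 (0,2) H  (was 2)
#1 (0,2) H  (was 2)
#2 (0,2) H  (was 2)
#3 (1,11) E
#4 (3,2) E
#5 (1,9) C  (was 11)
#6 (2,9) C  (was 0)
#7 (1,5) C  (was 9)
#8 (3,6) C  (was 2)
#9 (0,2) H  (was 2)
#10 (1,4) C  (was 5)
#11 (0,8) C  (was 2)
#12 (2,1) C  (was 9)
#13 (2,10) C  (was 1)
#14 (3,11) C  (was 6)
#15 (2,10) H  (was 10)

STATE = b0:8 b1:4 b2:10 b3:11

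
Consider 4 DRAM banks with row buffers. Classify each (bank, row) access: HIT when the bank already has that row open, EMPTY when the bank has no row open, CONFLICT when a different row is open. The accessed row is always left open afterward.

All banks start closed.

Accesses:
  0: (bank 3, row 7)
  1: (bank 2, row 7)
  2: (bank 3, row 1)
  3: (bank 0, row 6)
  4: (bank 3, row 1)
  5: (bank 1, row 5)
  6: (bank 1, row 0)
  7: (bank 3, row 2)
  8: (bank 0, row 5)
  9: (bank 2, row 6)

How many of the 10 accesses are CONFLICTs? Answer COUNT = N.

COUNT = 5

#0 (3,7) E
#1 (2,7) E
#2 (3,1) C  (was 7)
#3 (0,6) E
#4 (3,1) H  (was 1)
#5 (1,5) E
#6 (1,0) C  (was 5)
#7 (3,2) C  (was 1)
#8 (0,5) C  (was 6)
#9 (2,6) C  (was 7)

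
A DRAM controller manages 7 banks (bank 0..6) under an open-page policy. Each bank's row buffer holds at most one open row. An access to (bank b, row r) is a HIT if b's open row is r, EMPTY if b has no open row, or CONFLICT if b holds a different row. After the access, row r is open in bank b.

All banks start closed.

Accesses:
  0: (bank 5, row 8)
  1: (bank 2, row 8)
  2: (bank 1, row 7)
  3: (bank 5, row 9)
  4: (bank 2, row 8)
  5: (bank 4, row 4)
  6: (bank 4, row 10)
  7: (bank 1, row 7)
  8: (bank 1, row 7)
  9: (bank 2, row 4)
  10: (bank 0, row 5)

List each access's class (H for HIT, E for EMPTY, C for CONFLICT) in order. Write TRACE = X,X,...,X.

0: bank 5 row 8 — prev None → EMPTY
1: bank 2 row 8 — prev None → EMPTY
2: bank 1 row 7 — prev None → EMPTY
3: bank 5 row 9 — prev 8 → CONFLICT
4: bank 2 row 8 — prev 8 → HIT
5: bank 4 row 4 — prev None → EMPTY
6: bank 4 row 10 — prev 4 → CONFLICT
7: bank 1 row 7 — prev 7 → HIT
8: bank 1 row 7 — prev 7 → HIT
9: bank 2 row 4 — prev 8 → CONFLICT
10: bank 0 row 5 — prev None → EMPTY

TRACE = E,E,E,C,H,E,C,H,H,C,E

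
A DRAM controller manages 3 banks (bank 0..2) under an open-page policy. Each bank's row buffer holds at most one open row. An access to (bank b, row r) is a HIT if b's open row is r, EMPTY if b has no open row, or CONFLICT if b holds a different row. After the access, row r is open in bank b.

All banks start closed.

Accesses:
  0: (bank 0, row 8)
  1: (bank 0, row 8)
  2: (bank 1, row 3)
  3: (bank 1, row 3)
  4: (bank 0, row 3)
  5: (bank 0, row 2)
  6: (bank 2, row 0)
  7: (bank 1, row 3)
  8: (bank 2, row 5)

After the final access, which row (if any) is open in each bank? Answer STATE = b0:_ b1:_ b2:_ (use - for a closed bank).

STATE = b0:2 b1:3 b2:5

#0 (0,8) E
#1 (0,8) H  (was 8)
#2 (1,3) E
#3 (1,3) H  (was 3)
#4 (0,3) C  (was 8)
#5 (0,2) C  (was 3)
#6 (2,0) E
#7 (1,3) H  (was 3)
#8 (2,5) C  (was 0)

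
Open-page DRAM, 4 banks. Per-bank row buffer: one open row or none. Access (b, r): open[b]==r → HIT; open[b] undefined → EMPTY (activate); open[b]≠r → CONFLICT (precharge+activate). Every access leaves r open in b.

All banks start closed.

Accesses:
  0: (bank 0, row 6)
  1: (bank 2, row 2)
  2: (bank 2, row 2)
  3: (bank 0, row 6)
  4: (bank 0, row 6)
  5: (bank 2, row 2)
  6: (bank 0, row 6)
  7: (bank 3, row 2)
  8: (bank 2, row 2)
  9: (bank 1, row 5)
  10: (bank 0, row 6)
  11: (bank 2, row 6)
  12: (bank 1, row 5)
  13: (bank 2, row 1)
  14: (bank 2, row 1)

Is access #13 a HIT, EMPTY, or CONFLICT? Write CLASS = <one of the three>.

0: bank 0 row 6 — prev None → EMPTY
1: bank 2 row 2 — prev None → EMPTY
2: bank 2 row 2 — prev 2 → HIT
3: bank 0 row 6 — prev 6 → HIT
4: bank 0 row 6 — prev 6 → HIT
5: bank 2 row 2 — prev 2 → HIT
6: bank 0 row 6 — prev 6 → HIT
7: bank 3 row 2 — prev None → EMPTY
8: bank 2 row 2 — prev 2 → HIT
9: bank 1 row 5 — prev None → EMPTY
10: bank 0 row 6 — prev 6 → HIT
11: bank 2 row 6 — prev 2 → CONFLICT
12: bank 1 row 5 — prev 5 → HIT
13: bank 2 row 1 — prev 6 → CONFLICT
14: bank 2 row 1 — prev 1 → HIT

CLASS = CONFLICT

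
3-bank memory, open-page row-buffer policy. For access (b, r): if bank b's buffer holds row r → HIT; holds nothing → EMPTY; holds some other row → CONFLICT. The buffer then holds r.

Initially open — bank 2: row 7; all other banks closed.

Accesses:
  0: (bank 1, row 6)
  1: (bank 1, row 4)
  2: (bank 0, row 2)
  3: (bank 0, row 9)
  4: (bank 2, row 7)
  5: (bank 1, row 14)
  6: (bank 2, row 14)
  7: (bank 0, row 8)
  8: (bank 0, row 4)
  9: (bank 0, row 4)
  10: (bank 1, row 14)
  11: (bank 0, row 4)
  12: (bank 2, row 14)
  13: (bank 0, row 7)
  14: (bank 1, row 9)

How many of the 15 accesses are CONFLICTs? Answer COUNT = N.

#0 (1,6) E
#1 (1,4) C  (was 6)
#2 (0,2) E
#3 (0,9) C  (was 2)
#4 (2,7) H  (was 7)
#5 (1,14) C  (was 4)
#6 (2,14) C  (was 7)
#7 (0,8) C  (was 9)
#8 (0,4) C  (was 8)
#9 (0,4) H  (was 4)
#10 (1,14) H  (was 14)
#11 (0,4) H  (was 4)
#12 (2,14) H  (was 14)
#13 (0,7) C  (was 4)
#14 (1,9) C  (was 14)

COUNT = 8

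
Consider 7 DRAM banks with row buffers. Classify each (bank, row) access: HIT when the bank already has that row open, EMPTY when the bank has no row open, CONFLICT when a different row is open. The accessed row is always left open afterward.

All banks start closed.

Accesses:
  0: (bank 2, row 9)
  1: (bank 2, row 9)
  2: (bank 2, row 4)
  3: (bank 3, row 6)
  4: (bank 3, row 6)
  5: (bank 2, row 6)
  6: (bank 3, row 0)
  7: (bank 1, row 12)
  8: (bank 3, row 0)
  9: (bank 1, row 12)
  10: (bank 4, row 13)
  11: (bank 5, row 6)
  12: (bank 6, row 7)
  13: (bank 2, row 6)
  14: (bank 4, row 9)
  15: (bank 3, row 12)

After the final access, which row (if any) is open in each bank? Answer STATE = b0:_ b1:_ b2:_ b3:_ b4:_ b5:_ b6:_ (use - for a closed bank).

0: bank 2 row 9 — prev None → EMPTY
1: bank 2 row 9 — prev 9 → HIT
2: bank 2 row 4 — prev 9 → CONFLICT
3: bank 3 row 6 — prev None → EMPTY
4: bank 3 row 6 — prev 6 → HIT
5: bank 2 row 6 — prev 4 → CONFLICT
6: bank 3 row 0 — prev 6 → CONFLICT
7: bank 1 row 12 — prev None → EMPTY
8: bank 3 row 0 — prev 0 → HIT
9: bank 1 row 12 — prev 12 → HIT
10: bank 4 row 13 — prev None → EMPTY
11: bank 5 row 6 — prev None → EMPTY
12: bank 6 row 7 — prev None → EMPTY
13: bank 2 row 6 — prev 6 → HIT
14: bank 4 row 9 — prev 13 → CONFLICT
15: bank 3 row 12 — prev 0 → CONFLICT

STATE = b0:- b1:12 b2:6 b3:12 b4:9 b5:6 b6:7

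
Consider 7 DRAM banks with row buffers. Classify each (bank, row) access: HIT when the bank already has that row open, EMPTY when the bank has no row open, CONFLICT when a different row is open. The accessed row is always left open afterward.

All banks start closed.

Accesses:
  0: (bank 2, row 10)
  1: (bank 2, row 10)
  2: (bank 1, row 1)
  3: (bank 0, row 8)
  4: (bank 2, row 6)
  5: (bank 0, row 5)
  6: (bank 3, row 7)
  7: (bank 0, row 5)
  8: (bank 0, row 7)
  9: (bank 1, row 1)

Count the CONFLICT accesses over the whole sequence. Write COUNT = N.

COUNT = 3

step 0: bank2 None->10 [EMPTY]
step 1: bank2 10->10 [HIT]
step 2: bank1 None->1 [EMPTY]
step 3: bank0 None->8 [EMPTY]
step 4: bank2 10->6 [CONFLICT]
step 5: bank0 8->5 [CONFLICT]
step 6: bank3 None->7 [EMPTY]
step 7: bank0 5->5 [HIT]
step 8: bank0 5->7 [CONFLICT]
step 9: bank1 1->1 [HIT]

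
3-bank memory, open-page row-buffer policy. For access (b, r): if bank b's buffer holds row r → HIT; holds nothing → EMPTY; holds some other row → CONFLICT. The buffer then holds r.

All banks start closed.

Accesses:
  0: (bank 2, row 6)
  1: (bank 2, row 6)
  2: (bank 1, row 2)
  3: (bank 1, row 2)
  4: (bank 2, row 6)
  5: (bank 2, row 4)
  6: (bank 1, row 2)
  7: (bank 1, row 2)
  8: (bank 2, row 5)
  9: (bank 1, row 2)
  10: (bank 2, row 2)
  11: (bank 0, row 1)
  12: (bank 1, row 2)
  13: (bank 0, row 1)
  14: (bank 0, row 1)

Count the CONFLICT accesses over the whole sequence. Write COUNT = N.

0: bank 2 row 6 — prev None → EMPTY
1: bank 2 row 6 — prev 6 → HIT
2: bank 1 row 2 — prev None → EMPTY
3: bank 1 row 2 — prev 2 → HIT
4: bank 2 row 6 — prev 6 → HIT
5: bank 2 row 4 — prev 6 → CONFLICT
6: bank 1 row 2 — prev 2 → HIT
7: bank 1 row 2 — prev 2 → HIT
8: bank 2 row 5 — prev 4 → CONFLICT
9: bank 1 row 2 — prev 2 → HIT
10: bank 2 row 2 — prev 5 → CONFLICT
11: bank 0 row 1 — prev None → EMPTY
12: bank 1 row 2 — prev 2 → HIT
13: bank 0 row 1 — prev 1 → HIT
14: bank 0 row 1 — prev 1 → HIT

COUNT = 3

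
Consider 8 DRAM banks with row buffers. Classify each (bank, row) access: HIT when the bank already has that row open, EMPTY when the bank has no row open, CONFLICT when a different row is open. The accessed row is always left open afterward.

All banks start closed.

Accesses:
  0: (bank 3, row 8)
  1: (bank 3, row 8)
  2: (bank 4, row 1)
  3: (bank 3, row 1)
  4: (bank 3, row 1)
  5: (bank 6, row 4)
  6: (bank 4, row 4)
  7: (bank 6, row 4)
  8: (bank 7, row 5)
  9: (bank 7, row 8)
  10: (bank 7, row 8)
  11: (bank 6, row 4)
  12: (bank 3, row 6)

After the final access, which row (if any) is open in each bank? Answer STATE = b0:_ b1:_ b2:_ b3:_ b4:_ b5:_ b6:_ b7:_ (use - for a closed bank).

  [0] b3 r8: no row ⇒ E
  [1] b3 r8: had r8 ⇒ H
  [2] b4 r1: no row ⇒ E
  [3] b3 r1: had r8 ⇒ C
  [4] b3 r1: had r1 ⇒ H
  [5] b6 r4: no row ⇒ E
  [6] b4 r4: had r1 ⇒ C
  [7] b6 r4: had r4 ⇒ H
  [8] b7 r5: no row ⇒ E
  [9] b7 r8: had r5 ⇒ C
  [10] b7 r8: had r8 ⇒ H
  [11] b6 r4: had r4 ⇒ H
  [12] b3 r6: had r1 ⇒ C

STATE = b0:- b1:- b2:- b3:6 b4:4 b5:- b6:4 b7:8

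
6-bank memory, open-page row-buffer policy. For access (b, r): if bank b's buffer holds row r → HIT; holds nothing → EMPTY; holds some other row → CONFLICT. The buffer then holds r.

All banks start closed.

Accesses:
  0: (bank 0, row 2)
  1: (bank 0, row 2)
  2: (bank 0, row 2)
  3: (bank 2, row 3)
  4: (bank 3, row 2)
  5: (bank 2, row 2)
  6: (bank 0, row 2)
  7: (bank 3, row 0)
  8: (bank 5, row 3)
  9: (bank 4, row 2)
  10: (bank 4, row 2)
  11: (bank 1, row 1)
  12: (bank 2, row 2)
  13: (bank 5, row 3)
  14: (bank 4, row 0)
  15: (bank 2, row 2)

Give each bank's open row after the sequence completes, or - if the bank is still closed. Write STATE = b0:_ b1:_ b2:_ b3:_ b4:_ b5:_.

STATE = b0:2 b1:1 b2:2 b3:0 b4:0 b5:3

0: bank 0 row 2 — prev None → EMPTY
1: bank 0 row 2 — prev 2 → HIT
2: bank 0 row 2 — prev 2 → HIT
3: bank 2 row 3 — prev None → EMPTY
4: bank 3 row 2 — prev None → EMPTY
5: bank 2 row 2 — prev 3 → CONFLICT
6: bank 0 row 2 — prev 2 → HIT
7: bank 3 row 0 — prev 2 → CONFLICT
8: bank 5 row 3 — prev None → EMPTY
9: bank 4 row 2 — prev None → EMPTY
10: bank 4 row 2 — prev 2 → HIT
11: bank 1 row 1 — prev None → EMPTY
12: bank 2 row 2 — prev 2 → HIT
13: bank 5 row 3 — prev 3 → HIT
14: bank 4 row 0 — prev 2 → CONFLICT
15: bank 2 row 2 — prev 2 → HIT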